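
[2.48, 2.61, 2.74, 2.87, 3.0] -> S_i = 2.48 + 0.13*i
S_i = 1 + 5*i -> [1, 6, 11, 16, 21]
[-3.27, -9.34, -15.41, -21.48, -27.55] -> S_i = -3.27 + -6.07*i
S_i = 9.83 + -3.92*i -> [9.83, 5.91, 1.99, -1.93, -5.85]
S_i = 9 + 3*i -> [9, 12, 15, 18, 21]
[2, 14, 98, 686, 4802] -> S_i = 2*7^i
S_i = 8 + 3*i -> [8, 11, 14, 17, 20]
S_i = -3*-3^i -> [-3, 9, -27, 81, -243]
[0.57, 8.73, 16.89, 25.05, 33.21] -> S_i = 0.57 + 8.16*i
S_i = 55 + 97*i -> [55, 152, 249, 346, 443]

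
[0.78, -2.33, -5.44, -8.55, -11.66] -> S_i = 0.78 + -3.11*i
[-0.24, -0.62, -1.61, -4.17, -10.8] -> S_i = -0.24*2.59^i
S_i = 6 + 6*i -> [6, 12, 18, 24, 30]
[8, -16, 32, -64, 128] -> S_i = 8*-2^i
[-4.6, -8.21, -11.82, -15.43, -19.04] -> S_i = -4.60 + -3.61*i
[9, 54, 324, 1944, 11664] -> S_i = 9*6^i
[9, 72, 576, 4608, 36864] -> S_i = 9*8^i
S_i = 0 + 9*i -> [0, 9, 18, 27, 36]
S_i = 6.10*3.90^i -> [6.1, 23.79, 92.78, 361.85, 1411.2]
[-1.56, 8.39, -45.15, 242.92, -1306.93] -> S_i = -1.56*(-5.38)^i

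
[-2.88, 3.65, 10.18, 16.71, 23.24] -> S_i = -2.88 + 6.53*i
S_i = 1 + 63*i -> [1, 64, 127, 190, 253]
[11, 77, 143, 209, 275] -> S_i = 11 + 66*i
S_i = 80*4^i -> [80, 320, 1280, 5120, 20480]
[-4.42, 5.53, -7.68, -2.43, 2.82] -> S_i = Random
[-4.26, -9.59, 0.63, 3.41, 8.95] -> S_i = Random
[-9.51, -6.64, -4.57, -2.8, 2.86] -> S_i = Random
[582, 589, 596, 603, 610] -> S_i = 582 + 7*i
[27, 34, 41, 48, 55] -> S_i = 27 + 7*i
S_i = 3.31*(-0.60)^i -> [3.31, -1.99, 1.19, -0.71, 0.43]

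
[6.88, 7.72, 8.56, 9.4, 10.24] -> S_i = 6.88 + 0.84*i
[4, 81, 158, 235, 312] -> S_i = 4 + 77*i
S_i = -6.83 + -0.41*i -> [-6.83, -7.24, -7.65, -8.06, -8.47]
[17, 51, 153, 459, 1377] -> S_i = 17*3^i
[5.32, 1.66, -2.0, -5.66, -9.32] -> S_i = 5.32 + -3.66*i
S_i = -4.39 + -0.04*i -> [-4.39, -4.43, -4.47, -4.51, -4.55]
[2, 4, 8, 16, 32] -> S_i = 2*2^i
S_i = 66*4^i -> [66, 264, 1056, 4224, 16896]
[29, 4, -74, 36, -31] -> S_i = Random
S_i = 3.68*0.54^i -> [3.68, 1.99, 1.07, 0.58, 0.31]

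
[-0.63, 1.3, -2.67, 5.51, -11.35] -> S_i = -0.63*(-2.06)^i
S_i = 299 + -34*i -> [299, 265, 231, 197, 163]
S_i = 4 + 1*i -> [4, 5, 6, 7, 8]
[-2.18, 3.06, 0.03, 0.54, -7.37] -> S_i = Random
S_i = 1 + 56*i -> [1, 57, 113, 169, 225]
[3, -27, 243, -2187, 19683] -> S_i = 3*-9^i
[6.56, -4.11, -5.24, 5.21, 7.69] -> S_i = Random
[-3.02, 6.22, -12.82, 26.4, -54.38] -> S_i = -3.02*(-2.06)^i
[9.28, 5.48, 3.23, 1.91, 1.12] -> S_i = 9.28*0.59^i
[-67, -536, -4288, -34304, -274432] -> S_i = -67*8^i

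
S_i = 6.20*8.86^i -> [6.2, 54.93, 486.7, 4312.14, 38205.56]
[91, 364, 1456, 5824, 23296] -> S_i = 91*4^i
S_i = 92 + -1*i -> [92, 91, 90, 89, 88]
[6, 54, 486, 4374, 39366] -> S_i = 6*9^i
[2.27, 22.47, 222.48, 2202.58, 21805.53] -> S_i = 2.27*9.90^i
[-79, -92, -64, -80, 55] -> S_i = Random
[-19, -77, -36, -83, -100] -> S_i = Random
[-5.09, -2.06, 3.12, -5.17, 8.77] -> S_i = Random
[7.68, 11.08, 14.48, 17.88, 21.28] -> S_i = 7.68 + 3.40*i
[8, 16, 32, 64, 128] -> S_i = 8*2^i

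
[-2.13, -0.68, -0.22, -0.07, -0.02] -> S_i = -2.13*0.32^i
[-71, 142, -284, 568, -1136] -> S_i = -71*-2^i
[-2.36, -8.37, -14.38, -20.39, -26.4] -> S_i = -2.36 + -6.01*i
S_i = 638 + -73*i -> [638, 565, 492, 419, 346]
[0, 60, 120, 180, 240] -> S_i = 0 + 60*i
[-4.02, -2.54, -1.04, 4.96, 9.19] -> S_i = Random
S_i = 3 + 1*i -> [3, 4, 5, 6, 7]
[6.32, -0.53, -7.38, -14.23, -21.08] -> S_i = 6.32 + -6.85*i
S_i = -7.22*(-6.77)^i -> [-7.22, 48.88, -330.91, 2240.28, -15166.73]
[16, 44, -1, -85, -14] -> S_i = Random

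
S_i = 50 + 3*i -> [50, 53, 56, 59, 62]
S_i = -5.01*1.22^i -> [-5.01, -6.11, -7.46, -9.1, -11.1]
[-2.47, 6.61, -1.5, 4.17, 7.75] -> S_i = Random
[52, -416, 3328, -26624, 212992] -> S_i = 52*-8^i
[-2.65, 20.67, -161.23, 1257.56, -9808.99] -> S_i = -2.65*(-7.80)^i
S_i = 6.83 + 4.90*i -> [6.83, 11.73, 16.63, 21.53, 26.43]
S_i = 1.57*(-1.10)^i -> [1.57, -1.73, 1.9, -2.09, 2.3]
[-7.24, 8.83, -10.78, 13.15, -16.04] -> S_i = -7.24*(-1.22)^i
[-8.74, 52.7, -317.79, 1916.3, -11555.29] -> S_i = -8.74*(-6.03)^i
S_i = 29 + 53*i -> [29, 82, 135, 188, 241]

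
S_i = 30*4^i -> [30, 120, 480, 1920, 7680]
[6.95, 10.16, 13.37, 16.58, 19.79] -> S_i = 6.95 + 3.21*i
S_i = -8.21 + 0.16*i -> [-8.21, -8.05, -7.89, -7.73, -7.57]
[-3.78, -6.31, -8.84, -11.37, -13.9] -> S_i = -3.78 + -2.53*i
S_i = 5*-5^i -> [5, -25, 125, -625, 3125]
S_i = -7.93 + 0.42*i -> [-7.93, -7.51, -7.09, -6.67, -6.25]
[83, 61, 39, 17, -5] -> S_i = 83 + -22*i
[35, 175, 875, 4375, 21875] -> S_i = 35*5^i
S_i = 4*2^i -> [4, 8, 16, 32, 64]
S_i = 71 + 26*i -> [71, 97, 123, 149, 175]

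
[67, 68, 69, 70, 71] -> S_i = 67 + 1*i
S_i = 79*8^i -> [79, 632, 5056, 40448, 323584]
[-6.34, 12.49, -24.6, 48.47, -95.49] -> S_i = -6.34*(-1.97)^i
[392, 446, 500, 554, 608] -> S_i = 392 + 54*i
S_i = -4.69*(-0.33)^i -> [-4.69, 1.55, -0.51, 0.17, -0.06]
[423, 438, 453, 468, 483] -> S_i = 423 + 15*i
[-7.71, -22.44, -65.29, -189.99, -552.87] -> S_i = -7.71*2.91^i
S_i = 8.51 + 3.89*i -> [8.51, 12.4, 16.29, 20.18, 24.07]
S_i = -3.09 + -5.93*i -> [-3.09, -9.02, -14.95, -20.88, -26.81]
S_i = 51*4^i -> [51, 204, 816, 3264, 13056]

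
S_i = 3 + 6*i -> [3, 9, 15, 21, 27]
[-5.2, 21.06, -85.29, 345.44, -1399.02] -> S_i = -5.20*(-4.05)^i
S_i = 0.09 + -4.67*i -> [0.09, -4.58, -9.25, -13.92, -18.59]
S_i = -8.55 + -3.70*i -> [-8.55, -12.25, -15.95, -19.65, -23.35]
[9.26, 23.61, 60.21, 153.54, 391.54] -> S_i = 9.26*2.55^i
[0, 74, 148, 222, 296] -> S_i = 0 + 74*i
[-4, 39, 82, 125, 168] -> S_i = -4 + 43*i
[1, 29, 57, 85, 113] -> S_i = 1 + 28*i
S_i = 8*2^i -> [8, 16, 32, 64, 128]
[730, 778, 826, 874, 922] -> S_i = 730 + 48*i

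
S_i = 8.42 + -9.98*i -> [8.42, -1.56, -11.54, -21.52, -31.5]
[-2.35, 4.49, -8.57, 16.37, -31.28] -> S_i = -2.35*(-1.91)^i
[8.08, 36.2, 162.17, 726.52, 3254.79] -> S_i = 8.08*4.48^i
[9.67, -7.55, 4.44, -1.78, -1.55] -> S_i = Random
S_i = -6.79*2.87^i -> [-6.79, -19.49, -55.93, -160.51, -460.68]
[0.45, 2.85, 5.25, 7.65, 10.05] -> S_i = 0.45 + 2.40*i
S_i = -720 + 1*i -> [-720, -719, -718, -717, -716]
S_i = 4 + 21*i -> [4, 25, 46, 67, 88]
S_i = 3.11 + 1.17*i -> [3.11, 4.28, 5.45, 6.62, 7.79]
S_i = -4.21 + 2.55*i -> [-4.21, -1.66, 0.89, 3.44, 5.99]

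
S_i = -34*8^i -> [-34, -272, -2176, -17408, -139264]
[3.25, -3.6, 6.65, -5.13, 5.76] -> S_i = Random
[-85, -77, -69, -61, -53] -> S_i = -85 + 8*i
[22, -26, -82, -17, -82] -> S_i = Random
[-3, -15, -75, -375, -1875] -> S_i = -3*5^i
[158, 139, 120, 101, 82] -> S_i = 158 + -19*i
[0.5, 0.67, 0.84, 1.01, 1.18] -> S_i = 0.50 + 0.17*i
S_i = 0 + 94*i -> [0, 94, 188, 282, 376]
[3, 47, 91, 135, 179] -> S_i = 3 + 44*i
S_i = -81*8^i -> [-81, -648, -5184, -41472, -331776]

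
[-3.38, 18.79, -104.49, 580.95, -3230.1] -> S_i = -3.38*(-5.56)^i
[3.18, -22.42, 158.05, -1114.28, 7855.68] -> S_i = 3.18*(-7.05)^i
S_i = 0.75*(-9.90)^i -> [0.75, -7.43, 73.51, -727.72, 7204.47]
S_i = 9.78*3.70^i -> [9.78, 36.19, 133.89, 495.39, 1832.93]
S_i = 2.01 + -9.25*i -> [2.01, -7.24, -16.49, -25.74, -34.99]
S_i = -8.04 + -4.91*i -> [-8.04, -12.95, -17.86, -22.77, -27.68]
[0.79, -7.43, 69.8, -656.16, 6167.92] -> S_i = 0.79*(-9.40)^i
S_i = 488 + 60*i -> [488, 548, 608, 668, 728]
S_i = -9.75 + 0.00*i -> [-9.75, -9.75, -9.75, -9.75, -9.75]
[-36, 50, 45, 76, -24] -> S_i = Random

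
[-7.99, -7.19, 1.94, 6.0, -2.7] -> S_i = Random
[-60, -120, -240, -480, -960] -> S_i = -60*2^i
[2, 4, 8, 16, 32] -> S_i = 2*2^i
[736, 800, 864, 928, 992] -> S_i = 736 + 64*i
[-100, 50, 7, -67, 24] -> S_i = Random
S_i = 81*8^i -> [81, 648, 5184, 41472, 331776]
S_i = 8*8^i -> [8, 64, 512, 4096, 32768]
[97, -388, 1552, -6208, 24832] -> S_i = 97*-4^i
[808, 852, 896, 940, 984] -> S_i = 808 + 44*i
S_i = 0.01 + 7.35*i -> [0.01, 7.36, 14.71, 22.06, 29.41]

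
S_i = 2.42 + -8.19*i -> [2.42, -5.77, -13.96, -22.15, -30.34]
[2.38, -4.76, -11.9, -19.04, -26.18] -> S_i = 2.38 + -7.14*i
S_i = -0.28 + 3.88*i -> [-0.28, 3.6, 7.48, 11.36, 15.24]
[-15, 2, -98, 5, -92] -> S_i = Random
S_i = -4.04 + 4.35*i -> [-4.04, 0.31, 4.66, 9.01, 13.36]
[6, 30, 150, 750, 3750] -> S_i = 6*5^i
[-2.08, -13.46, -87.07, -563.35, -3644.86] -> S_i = -2.08*6.47^i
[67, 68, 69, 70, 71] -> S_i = 67 + 1*i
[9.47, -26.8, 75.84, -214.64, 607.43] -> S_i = 9.47*(-2.83)^i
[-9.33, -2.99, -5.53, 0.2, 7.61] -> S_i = Random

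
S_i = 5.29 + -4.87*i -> [5.29, 0.42, -4.45, -9.32, -14.19]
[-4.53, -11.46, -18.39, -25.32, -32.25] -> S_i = -4.53 + -6.93*i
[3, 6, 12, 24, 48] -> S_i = 3*2^i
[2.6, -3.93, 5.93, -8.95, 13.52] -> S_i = 2.60*(-1.51)^i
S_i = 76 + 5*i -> [76, 81, 86, 91, 96]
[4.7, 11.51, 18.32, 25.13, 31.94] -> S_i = 4.70 + 6.81*i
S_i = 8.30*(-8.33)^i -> [8.3, -69.14, 575.93, -4797.48, 39963.0]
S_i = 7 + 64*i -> [7, 71, 135, 199, 263]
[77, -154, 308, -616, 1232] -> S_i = 77*-2^i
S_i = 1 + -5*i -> [1, -4, -9, -14, -19]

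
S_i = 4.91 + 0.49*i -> [4.91, 5.4, 5.89, 6.38, 6.87]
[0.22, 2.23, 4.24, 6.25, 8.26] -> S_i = 0.22 + 2.01*i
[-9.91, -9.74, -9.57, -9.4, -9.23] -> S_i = -9.91 + 0.17*i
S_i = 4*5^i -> [4, 20, 100, 500, 2500]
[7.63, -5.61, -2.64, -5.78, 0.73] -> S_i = Random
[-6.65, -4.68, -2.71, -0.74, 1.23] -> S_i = -6.65 + 1.97*i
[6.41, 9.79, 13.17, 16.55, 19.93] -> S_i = 6.41 + 3.38*i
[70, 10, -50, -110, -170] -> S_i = 70 + -60*i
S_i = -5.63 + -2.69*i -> [-5.63, -8.32, -11.01, -13.7, -16.39]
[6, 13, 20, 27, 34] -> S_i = 6 + 7*i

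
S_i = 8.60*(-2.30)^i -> [8.6, -19.78, 45.49, -104.64, 240.66]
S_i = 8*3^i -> [8, 24, 72, 216, 648]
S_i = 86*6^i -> [86, 516, 3096, 18576, 111456]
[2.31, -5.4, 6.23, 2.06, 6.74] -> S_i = Random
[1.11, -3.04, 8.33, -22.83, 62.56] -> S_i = 1.11*(-2.74)^i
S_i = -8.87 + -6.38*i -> [-8.87, -15.25, -21.63, -28.01, -34.39]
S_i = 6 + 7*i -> [6, 13, 20, 27, 34]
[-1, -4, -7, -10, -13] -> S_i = -1 + -3*i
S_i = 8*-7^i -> [8, -56, 392, -2744, 19208]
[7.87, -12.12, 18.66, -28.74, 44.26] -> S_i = 7.87*(-1.54)^i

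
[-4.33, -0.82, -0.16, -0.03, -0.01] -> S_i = -4.33*0.19^i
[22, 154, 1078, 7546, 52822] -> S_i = 22*7^i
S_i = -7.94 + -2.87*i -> [-7.94, -10.81, -13.68, -16.55, -19.42]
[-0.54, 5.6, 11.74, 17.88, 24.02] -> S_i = -0.54 + 6.14*i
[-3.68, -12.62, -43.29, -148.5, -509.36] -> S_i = -3.68*3.43^i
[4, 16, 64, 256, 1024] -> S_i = 4*4^i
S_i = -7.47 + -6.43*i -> [-7.47, -13.9, -20.33, -26.76, -33.19]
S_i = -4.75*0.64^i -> [-4.75, -3.04, -1.95, -1.25, -0.8]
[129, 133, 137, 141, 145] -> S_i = 129 + 4*i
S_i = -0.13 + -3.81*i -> [-0.13, -3.94, -7.75, -11.56, -15.37]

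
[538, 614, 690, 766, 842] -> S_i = 538 + 76*i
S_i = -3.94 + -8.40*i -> [-3.94, -12.34, -20.74, -29.14, -37.54]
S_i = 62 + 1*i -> [62, 63, 64, 65, 66]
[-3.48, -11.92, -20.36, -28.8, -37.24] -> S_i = -3.48 + -8.44*i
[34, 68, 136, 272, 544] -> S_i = 34*2^i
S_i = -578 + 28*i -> [-578, -550, -522, -494, -466]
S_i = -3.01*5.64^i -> [-3.01, -16.98, -95.75, -540.01, -3045.67]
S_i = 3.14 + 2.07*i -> [3.14, 5.21, 7.28, 9.35, 11.42]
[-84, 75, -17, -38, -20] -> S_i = Random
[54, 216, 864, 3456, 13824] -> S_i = 54*4^i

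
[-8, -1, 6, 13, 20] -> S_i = -8 + 7*i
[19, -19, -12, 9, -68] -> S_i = Random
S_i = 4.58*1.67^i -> [4.58, 7.65, 12.77, 21.33, 35.62]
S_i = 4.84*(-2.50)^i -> [4.84, -12.1, 30.25, -75.62, 189.06]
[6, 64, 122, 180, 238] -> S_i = 6 + 58*i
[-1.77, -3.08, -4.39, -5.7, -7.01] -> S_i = -1.77 + -1.31*i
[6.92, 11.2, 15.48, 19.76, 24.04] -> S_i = 6.92 + 4.28*i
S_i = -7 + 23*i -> [-7, 16, 39, 62, 85]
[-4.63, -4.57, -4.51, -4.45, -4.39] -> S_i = -4.63 + 0.06*i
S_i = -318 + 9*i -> [-318, -309, -300, -291, -282]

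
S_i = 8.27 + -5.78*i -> [8.27, 2.49, -3.29, -9.07, -14.85]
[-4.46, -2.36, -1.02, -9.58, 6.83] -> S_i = Random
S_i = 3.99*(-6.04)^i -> [3.99, -24.1, 145.56, -879.19, 5310.32]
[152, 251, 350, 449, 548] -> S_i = 152 + 99*i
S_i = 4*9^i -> [4, 36, 324, 2916, 26244]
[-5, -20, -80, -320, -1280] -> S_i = -5*4^i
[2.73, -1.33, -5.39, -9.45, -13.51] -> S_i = 2.73 + -4.06*i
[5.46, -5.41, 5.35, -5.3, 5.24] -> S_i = 5.46*(-0.99)^i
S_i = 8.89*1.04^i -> [8.89, 9.25, 9.62, 10.0, 10.4]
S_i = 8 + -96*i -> [8, -88, -184, -280, -376]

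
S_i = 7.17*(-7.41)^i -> [7.17, -53.13, 393.69, -2917.25, 21616.83]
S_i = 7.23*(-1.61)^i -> [7.23, -11.64, 18.74, -30.17, 48.58]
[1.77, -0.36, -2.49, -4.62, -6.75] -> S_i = 1.77 + -2.13*i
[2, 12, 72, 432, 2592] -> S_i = 2*6^i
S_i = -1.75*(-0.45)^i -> [-1.75, 0.79, -0.35, 0.16, -0.07]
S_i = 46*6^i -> [46, 276, 1656, 9936, 59616]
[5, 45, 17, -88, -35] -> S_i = Random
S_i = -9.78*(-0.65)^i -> [-9.78, 6.36, -4.13, 2.69, -1.75]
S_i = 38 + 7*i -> [38, 45, 52, 59, 66]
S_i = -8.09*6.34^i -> [-8.09, -51.29, -325.18, -2061.66, -13070.9]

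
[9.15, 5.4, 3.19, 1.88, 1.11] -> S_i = 9.15*0.59^i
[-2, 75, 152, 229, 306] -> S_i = -2 + 77*i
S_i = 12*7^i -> [12, 84, 588, 4116, 28812]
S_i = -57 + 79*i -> [-57, 22, 101, 180, 259]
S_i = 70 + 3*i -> [70, 73, 76, 79, 82]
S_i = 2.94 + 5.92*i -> [2.94, 8.86, 14.78, 20.7, 26.62]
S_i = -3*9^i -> [-3, -27, -243, -2187, -19683]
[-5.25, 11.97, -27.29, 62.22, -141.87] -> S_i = -5.25*(-2.28)^i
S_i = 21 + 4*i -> [21, 25, 29, 33, 37]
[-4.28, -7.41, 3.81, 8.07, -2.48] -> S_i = Random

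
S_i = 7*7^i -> [7, 49, 343, 2401, 16807]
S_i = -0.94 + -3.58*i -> [-0.94, -4.52, -8.1, -11.68, -15.26]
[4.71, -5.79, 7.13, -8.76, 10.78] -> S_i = 4.71*(-1.23)^i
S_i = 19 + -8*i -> [19, 11, 3, -5, -13]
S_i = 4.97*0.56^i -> [4.97, 2.78, 1.56, 0.87, 0.49]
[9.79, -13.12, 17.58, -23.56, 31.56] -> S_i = 9.79*(-1.34)^i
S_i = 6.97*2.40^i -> [6.97, 16.73, 40.15, 96.35, 231.25]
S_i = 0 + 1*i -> [0, 1, 2, 3, 4]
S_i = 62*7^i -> [62, 434, 3038, 21266, 148862]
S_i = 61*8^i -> [61, 488, 3904, 31232, 249856]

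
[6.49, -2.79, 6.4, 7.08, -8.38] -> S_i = Random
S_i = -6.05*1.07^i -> [-6.05, -6.47, -6.93, -7.41, -7.93]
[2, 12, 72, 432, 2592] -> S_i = 2*6^i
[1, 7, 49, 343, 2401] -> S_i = 1*7^i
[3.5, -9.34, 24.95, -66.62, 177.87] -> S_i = 3.50*(-2.67)^i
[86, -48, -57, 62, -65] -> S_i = Random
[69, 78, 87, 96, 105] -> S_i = 69 + 9*i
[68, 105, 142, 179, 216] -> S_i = 68 + 37*i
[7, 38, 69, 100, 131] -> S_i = 7 + 31*i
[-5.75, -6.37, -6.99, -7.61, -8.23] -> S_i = -5.75 + -0.62*i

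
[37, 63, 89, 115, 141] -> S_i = 37 + 26*i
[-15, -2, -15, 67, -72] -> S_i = Random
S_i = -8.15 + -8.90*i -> [-8.15, -17.05, -25.95, -34.85, -43.75]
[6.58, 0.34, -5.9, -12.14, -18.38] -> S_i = 6.58 + -6.24*i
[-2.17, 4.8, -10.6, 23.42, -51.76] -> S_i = -2.17*(-2.21)^i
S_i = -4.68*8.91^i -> [-4.68, -41.7, -371.54, -3310.39, -29495.56]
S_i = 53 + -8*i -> [53, 45, 37, 29, 21]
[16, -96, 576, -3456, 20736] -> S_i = 16*-6^i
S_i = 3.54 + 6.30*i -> [3.54, 9.84, 16.14, 22.44, 28.74]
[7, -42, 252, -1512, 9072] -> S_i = 7*-6^i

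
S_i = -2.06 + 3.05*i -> [-2.06, 0.99, 4.04, 7.09, 10.14]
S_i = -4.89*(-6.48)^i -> [-4.89, 31.69, -205.33, 1330.56, -8622.02]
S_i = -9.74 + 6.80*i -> [-9.74, -2.94, 3.86, 10.66, 17.46]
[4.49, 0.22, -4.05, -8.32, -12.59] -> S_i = 4.49 + -4.27*i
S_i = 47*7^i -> [47, 329, 2303, 16121, 112847]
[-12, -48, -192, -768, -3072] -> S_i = -12*4^i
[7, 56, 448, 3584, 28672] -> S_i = 7*8^i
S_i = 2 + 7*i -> [2, 9, 16, 23, 30]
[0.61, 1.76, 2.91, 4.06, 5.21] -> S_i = 0.61 + 1.15*i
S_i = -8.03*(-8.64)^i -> [-8.03, 69.38, -599.44, 5179.13, -44747.68]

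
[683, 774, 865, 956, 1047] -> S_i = 683 + 91*i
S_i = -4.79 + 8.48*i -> [-4.79, 3.69, 12.17, 20.65, 29.13]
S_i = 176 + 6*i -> [176, 182, 188, 194, 200]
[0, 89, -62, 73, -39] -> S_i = Random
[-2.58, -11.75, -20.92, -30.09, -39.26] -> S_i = -2.58 + -9.17*i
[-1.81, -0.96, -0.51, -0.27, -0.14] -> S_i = -1.81*0.53^i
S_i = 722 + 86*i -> [722, 808, 894, 980, 1066]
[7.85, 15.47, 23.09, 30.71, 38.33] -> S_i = 7.85 + 7.62*i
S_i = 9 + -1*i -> [9, 8, 7, 6, 5]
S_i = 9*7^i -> [9, 63, 441, 3087, 21609]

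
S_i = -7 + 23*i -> [-7, 16, 39, 62, 85]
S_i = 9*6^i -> [9, 54, 324, 1944, 11664]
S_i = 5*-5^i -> [5, -25, 125, -625, 3125]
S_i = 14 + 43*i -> [14, 57, 100, 143, 186]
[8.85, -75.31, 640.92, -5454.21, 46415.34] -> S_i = 8.85*(-8.51)^i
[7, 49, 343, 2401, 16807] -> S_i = 7*7^i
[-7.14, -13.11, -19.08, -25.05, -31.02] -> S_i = -7.14 + -5.97*i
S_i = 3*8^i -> [3, 24, 192, 1536, 12288]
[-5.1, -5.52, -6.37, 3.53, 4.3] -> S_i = Random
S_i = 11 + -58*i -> [11, -47, -105, -163, -221]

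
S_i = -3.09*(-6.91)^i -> [-3.09, 21.35, -147.54, 1019.51, -7044.83]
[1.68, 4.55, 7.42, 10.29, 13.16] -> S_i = 1.68 + 2.87*i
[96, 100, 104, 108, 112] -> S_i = 96 + 4*i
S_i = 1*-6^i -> [1, -6, 36, -216, 1296]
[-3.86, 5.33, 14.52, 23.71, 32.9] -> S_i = -3.86 + 9.19*i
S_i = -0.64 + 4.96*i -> [-0.64, 4.32, 9.28, 14.24, 19.2]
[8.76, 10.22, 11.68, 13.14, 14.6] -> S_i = 8.76 + 1.46*i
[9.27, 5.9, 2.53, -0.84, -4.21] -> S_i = 9.27 + -3.37*i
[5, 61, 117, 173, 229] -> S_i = 5 + 56*i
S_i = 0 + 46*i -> [0, 46, 92, 138, 184]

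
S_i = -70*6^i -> [-70, -420, -2520, -15120, -90720]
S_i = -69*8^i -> [-69, -552, -4416, -35328, -282624]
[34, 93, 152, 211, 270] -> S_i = 34 + 59*i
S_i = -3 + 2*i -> [-3, -1, 1, 3, 5]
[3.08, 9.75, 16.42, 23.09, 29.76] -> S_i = 3.08 + 6.67*i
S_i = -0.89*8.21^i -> [-0.89, -7.31, -59.99, -492.52, -4043.55]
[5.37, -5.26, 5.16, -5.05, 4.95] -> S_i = 5.37*(-0.98)^i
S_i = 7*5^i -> [7, 35, 175, 875, 4375]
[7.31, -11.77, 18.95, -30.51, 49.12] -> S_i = 7.31*(-1.61)^i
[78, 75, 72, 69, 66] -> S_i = 78 + -3*i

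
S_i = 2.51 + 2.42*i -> [2.51, 4.93, 7.35, 9.77, 12.19]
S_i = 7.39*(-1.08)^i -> [7.39, -7.98, 8.62, -9.31, 10.05]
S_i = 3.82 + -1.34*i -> [3.82, 2.48, 1.14, -0.2, -1.54]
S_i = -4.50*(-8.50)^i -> [-4.5, 38.25, -325.12, 2763.56, -23490.28]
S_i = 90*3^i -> [90, 270, 810, 2430, 7290]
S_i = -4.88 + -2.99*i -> [-4.88, -7.87, -10.86, -13.85, -16.84]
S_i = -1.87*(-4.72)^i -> [-1.87, 8.83, -41.66, 196.64, -928.13]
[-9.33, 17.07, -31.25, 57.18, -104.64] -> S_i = -9.33*(-1.83)^i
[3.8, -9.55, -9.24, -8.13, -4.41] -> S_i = Random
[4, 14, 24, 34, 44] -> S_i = 4 + 10*i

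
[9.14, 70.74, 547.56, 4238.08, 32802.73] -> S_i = 9.14*7.74^i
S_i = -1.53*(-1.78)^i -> [-1.53, 2.72, -4.85, 8.63, -15.36]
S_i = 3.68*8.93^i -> [3.68, 32.86, 293.46, 2620.61, 23402.04]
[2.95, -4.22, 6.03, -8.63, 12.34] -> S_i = 2.95*(-1.43)^i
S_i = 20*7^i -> [20, 140, 980, 6860, 48020]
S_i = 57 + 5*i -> [57, 62, 67, 72, 77]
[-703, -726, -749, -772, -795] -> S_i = -703 + -23*i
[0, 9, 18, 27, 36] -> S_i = 0 + 9*i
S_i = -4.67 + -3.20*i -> [-4.67, -7.87, -11.07, -14.27, -17.47]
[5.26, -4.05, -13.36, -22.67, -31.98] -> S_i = 5.26 + -9.31*i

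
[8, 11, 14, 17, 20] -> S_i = 8 + 3*i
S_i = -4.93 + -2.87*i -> [-4.93, -7.8, -10.67, -13.54, -16.41]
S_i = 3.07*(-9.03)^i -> [3.07, -27.72, 250.33, -2260.48, 20412.18]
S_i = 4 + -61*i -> [4, -57, -118, -179, -240]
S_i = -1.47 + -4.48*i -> [-1.47, -5.95, -10.43, -14.91, -19.39]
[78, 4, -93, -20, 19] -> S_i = Random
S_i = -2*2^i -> [-2, -4, -8, -16, -32]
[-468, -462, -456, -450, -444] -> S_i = -468 + 6*i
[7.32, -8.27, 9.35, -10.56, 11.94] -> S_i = 7.32*(-1.13)^i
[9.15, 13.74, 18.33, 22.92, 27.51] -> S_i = 9.15 + 4.59*i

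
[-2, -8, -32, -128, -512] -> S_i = -2*4^i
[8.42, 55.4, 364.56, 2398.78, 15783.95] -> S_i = 8.42*6.58^i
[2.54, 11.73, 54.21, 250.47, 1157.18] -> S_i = 2.54*4.62^i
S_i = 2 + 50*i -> [2, 52, 102, 152, 202]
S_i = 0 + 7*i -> [0, 7, 14, 21, 28]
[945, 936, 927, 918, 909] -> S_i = 945 + -9*i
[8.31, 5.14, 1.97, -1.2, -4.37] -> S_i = 8.31 + -3.17*i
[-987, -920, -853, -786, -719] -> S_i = -987 + 67*i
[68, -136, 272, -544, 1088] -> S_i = 68*-2^i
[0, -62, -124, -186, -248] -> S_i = 0 + -62*i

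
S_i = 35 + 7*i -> [35, 42, 49, 56, 63]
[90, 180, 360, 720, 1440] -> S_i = 90*2^i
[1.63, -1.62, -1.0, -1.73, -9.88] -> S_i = Random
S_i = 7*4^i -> [7, 28, 112, 448, 1792]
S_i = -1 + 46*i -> [-1, 45, 91, 137, 183]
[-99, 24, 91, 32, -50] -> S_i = Random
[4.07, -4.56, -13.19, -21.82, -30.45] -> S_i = 4.07 + -8.63*i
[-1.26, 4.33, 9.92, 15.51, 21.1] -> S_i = -1.26 + 5.59*i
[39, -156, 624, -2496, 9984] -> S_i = 39*-4^i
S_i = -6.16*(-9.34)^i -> [-6.16, 57.53, -537.37, 5019.05, -46877.91]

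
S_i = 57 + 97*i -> [57, 154, 251, 348, 445]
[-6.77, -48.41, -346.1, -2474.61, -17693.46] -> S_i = -6.77*7.15^i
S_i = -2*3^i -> [-2, -6, -18, -54, -162]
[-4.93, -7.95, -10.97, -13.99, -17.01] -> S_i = -4.93 + -3.02*i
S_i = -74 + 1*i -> [-74, -73, -72, -71, -70]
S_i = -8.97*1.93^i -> [-8.97, -17.31, -33.41, -64.49, -124.46]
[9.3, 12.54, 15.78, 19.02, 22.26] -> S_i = 9.30 + 3.24*i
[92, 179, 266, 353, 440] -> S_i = 92 + 87*i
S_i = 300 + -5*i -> [300, 295, 290, 285, 280]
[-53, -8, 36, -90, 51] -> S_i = Random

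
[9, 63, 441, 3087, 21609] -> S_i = 9*7^i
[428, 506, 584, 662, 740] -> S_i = 428 + 78*i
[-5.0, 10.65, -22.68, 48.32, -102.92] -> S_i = -5.00*(-2.13)^i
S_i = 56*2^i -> [56, 112, 224, 448, 896]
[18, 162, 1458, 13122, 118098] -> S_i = 18*9^i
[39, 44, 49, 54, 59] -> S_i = 39 + 5*i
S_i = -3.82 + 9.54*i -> [-3.82, 5.72, 15.26, 24.8, 34.34]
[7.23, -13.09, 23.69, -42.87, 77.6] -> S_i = 7.23*(-1.81)^i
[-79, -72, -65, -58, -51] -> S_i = -79 + 7*i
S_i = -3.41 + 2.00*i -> [-3.41, -1.41, 0.59, 2.59, 4.59]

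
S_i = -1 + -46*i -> [-1, -47, -93, -139, -185]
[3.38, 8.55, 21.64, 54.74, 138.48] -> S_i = 3.38*2.53^i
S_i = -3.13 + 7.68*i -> [-3.13, 4.55, 12.23, 19.91, 27.59]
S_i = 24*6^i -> [24, 144, 864, 5184, 31104]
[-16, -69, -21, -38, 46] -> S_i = Random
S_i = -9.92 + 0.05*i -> [-9.92, -9.87, -9.82, -9.77, -9.72]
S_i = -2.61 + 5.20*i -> [-2.61, 2.59, 7.79, 12.99, 18.19]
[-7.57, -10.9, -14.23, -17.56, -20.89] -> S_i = -7.57 + -3.33*i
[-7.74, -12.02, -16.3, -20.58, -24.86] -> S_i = -7.74 + -4.28*i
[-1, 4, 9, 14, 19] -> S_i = -1 + 5*i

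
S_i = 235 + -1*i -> [235, 234, 233, 232, 231]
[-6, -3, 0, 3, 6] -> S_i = -6 + 3*i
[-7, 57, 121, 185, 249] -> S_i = -7 + 64*i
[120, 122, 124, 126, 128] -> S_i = 120 + 2*i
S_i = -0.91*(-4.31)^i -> [-0.91, 3.92, -16.9, 72.86, -314.02]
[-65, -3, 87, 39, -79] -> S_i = Random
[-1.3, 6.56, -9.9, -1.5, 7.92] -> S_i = Random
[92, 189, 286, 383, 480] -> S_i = 92 + 97*i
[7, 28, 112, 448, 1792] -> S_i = 7*4^i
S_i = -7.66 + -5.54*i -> [-7.66, -13.2, -18.74, -24.28, -29.82]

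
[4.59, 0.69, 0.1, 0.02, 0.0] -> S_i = 4.59*0.15^i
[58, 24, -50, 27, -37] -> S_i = Random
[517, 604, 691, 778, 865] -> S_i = 517 + 87*i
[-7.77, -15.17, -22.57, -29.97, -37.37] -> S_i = -7.77 + -7.40*i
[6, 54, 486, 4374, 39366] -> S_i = 6*9^i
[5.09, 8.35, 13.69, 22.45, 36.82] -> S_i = 5.09*1.64^i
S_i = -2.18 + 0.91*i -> [-2.18, -1.27, -0.36, 0.55, 1.46]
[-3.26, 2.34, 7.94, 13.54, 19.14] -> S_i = -3.26 + 5.60*i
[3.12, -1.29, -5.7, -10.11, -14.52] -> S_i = 3.12 + -4.41*i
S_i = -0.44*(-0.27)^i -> [-0.44, 0.12, -0.03, 0.01, -0.0]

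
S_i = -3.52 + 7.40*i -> [-3.52, 3.88, 11.28, 18.68, 26.08]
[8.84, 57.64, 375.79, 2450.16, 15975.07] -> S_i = 8.84*6.52^i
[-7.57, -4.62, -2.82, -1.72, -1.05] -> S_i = -7.57*0.61^i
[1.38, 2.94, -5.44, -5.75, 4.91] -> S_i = Random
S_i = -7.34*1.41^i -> [-7.34, -10.35, -14.59, -20.58, -29.01]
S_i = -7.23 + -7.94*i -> [-7.23, -15.17, -23.11, -31.05, -38.99]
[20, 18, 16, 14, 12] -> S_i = 20 + -2*i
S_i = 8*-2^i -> [8, -16, 32, -64, 128]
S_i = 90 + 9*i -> [90, 99, 108, 117, 126]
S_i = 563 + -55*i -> [563, 508, 453, 398, 343]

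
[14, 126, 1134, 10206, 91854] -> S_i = 14*9^i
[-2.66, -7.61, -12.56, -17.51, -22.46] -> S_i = -2.66 + -4.95*i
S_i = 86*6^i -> [86, 516, 3096, 18576, 111456]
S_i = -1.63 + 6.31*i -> [-1.63, 4.68, 10.99, 17.3, 23.61]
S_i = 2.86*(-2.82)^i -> [2.86, -8.07, 22.74, -64.14, 180.87]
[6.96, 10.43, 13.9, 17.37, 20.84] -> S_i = 6.96 + 3.47*i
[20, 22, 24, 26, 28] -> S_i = 20 + 2*i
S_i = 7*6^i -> [7, 42, 252, 1512, 9072]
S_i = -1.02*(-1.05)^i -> [-1.02, 1.07, -1.12, 1.18, -1.24]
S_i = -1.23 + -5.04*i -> [-1.23, -6.27, -11.31, -16.35, -21.39]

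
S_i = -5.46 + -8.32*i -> [-5.46, -13.78, -22.1, -30.42, -38.74]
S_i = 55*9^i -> [55, 495, 4455, 40095, 360855]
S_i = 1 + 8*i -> [1, 9, 17, 25, 33]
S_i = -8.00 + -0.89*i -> [-8.0, -8.89, -9.78, -10.67, -11.56]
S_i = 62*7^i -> [62, 434, 3038, 21266, 148862]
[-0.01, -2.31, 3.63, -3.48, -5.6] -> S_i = Random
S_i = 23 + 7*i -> [23, 30, 37, 44, 51]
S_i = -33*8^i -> [-33, -264, -2112, -16896, -135168]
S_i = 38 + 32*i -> [38, 70, 102, 134, 166]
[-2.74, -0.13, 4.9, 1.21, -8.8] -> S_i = Random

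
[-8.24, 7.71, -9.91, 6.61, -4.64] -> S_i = Random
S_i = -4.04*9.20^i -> [-4.04, -37.17, -341.95, -3145.9, -28942.28]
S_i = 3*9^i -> [3, 27, 243, 2187, 19683]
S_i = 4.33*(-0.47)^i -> [4.33, -2.04, 0.96, -0.45, 0.21]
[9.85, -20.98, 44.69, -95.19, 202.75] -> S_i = 9.85*(-2.13)^i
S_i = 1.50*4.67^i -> [1.5, 7.0, 32.71, 152.77, 713.44]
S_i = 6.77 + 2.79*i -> [6.77, 9.56, 12.35, 15.14, 17.93]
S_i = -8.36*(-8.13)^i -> [-8.36, 67.97, -552.57, 4492.39, -36523.17]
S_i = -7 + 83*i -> [-7, 76, 159, 242, 325]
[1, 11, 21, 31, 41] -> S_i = 1 + 10*i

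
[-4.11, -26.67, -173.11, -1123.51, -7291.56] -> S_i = -4.11*6.49^i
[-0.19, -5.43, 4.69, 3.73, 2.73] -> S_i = Random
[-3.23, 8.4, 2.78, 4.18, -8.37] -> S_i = Random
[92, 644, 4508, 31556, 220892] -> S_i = 92*7^i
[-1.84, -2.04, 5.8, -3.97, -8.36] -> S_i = Random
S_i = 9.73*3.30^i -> [9.73, 32.11, 105.96, 349.67, 1153.9]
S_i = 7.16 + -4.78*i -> [7.16, 2.38, -2.4, -7.18, -11.96]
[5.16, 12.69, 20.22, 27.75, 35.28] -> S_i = 5.16 + 7.53*i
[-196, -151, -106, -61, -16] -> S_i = -196 + 45*i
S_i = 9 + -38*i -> [9, -29, -67, -105, -143]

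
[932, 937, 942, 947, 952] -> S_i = 932 + 5*i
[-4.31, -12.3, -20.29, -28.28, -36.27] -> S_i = -4.31 + -7.99*i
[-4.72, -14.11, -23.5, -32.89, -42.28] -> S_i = -4.72 + -9.39*i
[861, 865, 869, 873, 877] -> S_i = 861 + 4*i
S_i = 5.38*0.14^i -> [5.38, 0.75, 0.11, 0.01, 0.0]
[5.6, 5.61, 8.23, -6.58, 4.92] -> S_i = Random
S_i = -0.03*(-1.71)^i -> [-0.03, 0.05, -0.09, 0.15, -0.26]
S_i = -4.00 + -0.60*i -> [-4.0, -4.6, -5.2, -5.8, -6.4]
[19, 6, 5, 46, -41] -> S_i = Random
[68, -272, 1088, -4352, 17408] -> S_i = 68*-4^i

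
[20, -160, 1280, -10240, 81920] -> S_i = 20*-8^i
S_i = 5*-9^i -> [5, -45, 405, -3645, 32805]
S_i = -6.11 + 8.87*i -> [-6.11, 2.76, 11.63, 20.5, 29.37]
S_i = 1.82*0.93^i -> [1.82, 1.69, 1.57, 1.46, 1.36]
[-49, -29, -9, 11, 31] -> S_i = -49 + 20*i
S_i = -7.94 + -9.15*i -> [-7.94, -17.09, -26.24, -35.39, -44.54]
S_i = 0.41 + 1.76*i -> [0.41, 2.17, 3.93, 5.69, 7.45]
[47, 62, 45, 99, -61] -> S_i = Random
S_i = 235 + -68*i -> [235, 167, 99, 31, -37]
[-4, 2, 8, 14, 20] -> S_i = -4 + 6*i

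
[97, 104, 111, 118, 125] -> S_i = 97 + 7*i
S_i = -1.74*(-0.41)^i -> [-1.74, 0.71, -0.29, 0.12, -0.05]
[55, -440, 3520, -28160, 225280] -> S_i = 55*-8^i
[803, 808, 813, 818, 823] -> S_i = 803 + 5*i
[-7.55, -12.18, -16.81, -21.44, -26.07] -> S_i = -7.55 + -4.63*i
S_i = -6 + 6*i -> [-6, 0, 6, 12, 18]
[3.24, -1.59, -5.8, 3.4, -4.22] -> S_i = Random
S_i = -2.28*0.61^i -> [-2.28, -1.39, -0.85, -0.52, -0.32]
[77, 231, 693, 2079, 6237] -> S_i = 77*3^i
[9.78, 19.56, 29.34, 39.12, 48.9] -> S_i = 9.78 + 9.78*i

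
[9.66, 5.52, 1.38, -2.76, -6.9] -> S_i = 9.66 + -4.14*i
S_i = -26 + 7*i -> [-26, -19, -12, -5, 2]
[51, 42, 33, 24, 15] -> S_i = 51 + -9*i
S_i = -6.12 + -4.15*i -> [-6.12, -10.27, -14.42, -18.57, -22.72]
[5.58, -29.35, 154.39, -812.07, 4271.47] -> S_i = 5.58*(-5.26)^i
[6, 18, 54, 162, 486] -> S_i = 6*3^i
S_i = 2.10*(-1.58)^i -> [2.1, -3.32, 5.24, -8.28, 13.09]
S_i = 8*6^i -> [8, 48, 288, 1728, 10368]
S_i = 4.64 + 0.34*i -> [4.64, 4.98, 5.32, 5.66, 6.0]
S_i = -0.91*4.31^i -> [-0.91, -3.92, -16.9, -72.86, -314.02]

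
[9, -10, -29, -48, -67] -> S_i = 9 + -19*i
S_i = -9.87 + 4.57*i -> [-9.87, -5.3, -0.73, 3.84, 8.41]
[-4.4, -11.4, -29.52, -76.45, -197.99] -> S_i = -4.40*2.59^i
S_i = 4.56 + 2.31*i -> [4.56, 6.87, 9.18, 11.49, 13.8]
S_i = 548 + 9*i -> [548, 557, 566, 575, 584]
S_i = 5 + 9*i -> [5, 14, 23, 32, 41]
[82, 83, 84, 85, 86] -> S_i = 82 + 1*i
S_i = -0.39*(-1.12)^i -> [-0.39, 0.44, -0.49, 0.55, -0.61]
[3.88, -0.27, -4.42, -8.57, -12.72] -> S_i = 3.88 + -4.15*i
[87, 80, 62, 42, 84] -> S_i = Random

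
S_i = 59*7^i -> [59, 413, 2891, 20237, 141659]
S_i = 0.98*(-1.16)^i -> [0.98, -1.14, 1.32, -1.53, 1.77]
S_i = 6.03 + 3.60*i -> [6.03, 9.63, 13.23, 16.83, 20.43]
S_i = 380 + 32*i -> [380, 412, 444, 476, 508]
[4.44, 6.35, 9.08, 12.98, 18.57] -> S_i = 4.44*1.43^i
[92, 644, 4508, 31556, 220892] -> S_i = 92*7^i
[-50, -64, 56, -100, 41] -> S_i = Random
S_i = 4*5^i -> [4, 20, 100, 500, 2500]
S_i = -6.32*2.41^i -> [-6.32, -15.23, -36.71, -88.46, -213.2]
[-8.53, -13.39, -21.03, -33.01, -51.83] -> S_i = -8.53*1.57^i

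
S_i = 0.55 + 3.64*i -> [0.55, 4.19, 7.83, 11.47, 15.11]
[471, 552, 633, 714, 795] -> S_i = 471 + 81*i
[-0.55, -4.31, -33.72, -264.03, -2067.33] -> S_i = -0.55*7.83^i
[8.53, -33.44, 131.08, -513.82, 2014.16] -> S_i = 8.53*(-3.92)^i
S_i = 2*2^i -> [2, 4, 8, 16, 32]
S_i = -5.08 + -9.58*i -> [-5.08, -14.66, -24.24, -33.82, -43.4]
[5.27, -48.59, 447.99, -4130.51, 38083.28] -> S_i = 5.27*(-9.22)^i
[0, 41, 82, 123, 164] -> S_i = 0 + 41*i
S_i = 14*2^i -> [14, 28, 56, 112, 224]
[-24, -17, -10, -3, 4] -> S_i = -24 + 7*i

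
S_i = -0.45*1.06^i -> [-0.45, -0.48, -0.51, -0.54, -0.57]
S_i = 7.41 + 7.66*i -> [7.41, 15.07, 22.73, 30.39, 38.05]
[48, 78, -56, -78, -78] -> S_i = Random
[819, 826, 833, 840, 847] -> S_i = 819 + 7*i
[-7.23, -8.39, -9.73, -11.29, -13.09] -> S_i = -7.23*1.16^i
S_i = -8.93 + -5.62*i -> [-8.93, -14.55, -20.17, -25.79, -31.41]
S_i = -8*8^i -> [-8, -64, -512, -4096, -32768]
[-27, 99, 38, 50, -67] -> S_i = Random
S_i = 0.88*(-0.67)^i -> [0.88, -0.59, 0.4, -0.26, 0.18]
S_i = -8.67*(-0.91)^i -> [-8.67, 7.89, -7.18, 6.53, -5.95]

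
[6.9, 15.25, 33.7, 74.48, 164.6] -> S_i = 6.90*2.21^i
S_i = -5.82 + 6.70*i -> [-5.82, 0.88, 7.58, 14.28, 20.98]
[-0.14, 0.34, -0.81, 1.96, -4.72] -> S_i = -0.14*(-2.41)^i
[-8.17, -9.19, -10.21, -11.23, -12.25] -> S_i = -8.17 + -1.02*i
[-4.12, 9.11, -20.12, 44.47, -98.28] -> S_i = -4.12*(-2.21)^i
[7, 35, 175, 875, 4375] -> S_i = 7*5^i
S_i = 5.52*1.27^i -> [5.52, 7.01, 8.9, 11.31, 14.36]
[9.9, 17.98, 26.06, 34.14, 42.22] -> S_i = 9.90 + 8.08*i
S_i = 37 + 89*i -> [37, 126, 215, 304, 393]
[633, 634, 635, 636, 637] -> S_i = 633 + 1*i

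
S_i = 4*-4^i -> [4, -16, 64, -256, 1024]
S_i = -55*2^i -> [-55, -110, -220, -440, -880]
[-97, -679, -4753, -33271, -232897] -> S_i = -97*7^i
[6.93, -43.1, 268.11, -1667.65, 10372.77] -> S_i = 6.93*(-6.22)^i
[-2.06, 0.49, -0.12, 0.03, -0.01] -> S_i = -2.06*(-0.24)^i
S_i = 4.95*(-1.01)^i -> [4.95, -5.0, 5.05, -5.1, 5.15]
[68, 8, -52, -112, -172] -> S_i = 68 + -60*i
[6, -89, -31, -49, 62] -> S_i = Random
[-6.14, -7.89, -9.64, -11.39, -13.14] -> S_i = -6.14 + -1.75*i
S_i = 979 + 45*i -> [979, 1024, 1069, 1114, 1159]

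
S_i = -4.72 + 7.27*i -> [-4.72, 2.55, 9.82, 17.09, 24.36]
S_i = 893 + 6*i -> [893, 899, 905, 911, 917]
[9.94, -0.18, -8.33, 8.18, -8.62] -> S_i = Random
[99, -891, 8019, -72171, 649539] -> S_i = 99*-9^i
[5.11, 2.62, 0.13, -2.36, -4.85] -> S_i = 5.11 + -2.49*i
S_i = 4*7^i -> [4, 28, 196, 1372, 9604]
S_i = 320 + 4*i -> [320, 324, 328, 332, 336]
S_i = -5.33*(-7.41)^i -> [-5.33, 39.5, -292.66, 2168.61, -16069.41]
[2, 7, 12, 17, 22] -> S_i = 2 + 5*i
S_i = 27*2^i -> [27, 54, 108, 216, 432]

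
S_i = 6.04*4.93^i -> [6.04, 29.78, 146.8, 723.73, 3568.0]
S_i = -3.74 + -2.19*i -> [-3.74, -5.93, -8.12, -10.31, -12.5]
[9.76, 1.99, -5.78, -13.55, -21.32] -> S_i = 9.76 + -7.77*i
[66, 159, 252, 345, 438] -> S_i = 66 + 93*i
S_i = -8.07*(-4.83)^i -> [-8.07, 38.98, -188.26, 909.32, -4392.0]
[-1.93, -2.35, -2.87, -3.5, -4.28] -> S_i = -1.93*1.22^i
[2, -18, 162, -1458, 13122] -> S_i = 2*-9^i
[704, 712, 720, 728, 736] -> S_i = 704 + 8*i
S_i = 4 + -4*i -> [4, 0, -4, -8, -12]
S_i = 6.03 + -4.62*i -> [6.03, 1.41, -3.21, -7.83, -12.45]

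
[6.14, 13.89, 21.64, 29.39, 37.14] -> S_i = 6.14 + 7.75*i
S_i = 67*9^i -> [67, 603, 5427, 48843, 439587]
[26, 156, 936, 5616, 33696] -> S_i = 26*6^i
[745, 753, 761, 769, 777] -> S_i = 745 + 8*i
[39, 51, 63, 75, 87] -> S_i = 39 + 12*i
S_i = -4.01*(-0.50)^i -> [-4.01, 2.0, -1.0, 0.5, -0.25]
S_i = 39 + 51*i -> [39, 90, 141, 192, 243]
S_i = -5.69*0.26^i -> [-5.69, -1.48, -0.38, -0.1, -0.03]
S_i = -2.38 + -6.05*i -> [-2.38, -8.43, -14.48, -20.53, -26.58]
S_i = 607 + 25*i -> [607, 632, 657, 682, 707]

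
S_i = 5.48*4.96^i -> [5.48, 27.18, 134.82, 668.69, 3316.71]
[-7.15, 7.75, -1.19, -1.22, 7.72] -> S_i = Random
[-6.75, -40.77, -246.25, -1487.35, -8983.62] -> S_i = -6.75*6.04^i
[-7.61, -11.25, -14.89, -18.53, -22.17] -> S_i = -7.61 + -3.64*i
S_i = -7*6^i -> [-7, -42, -252, -1512, -9072]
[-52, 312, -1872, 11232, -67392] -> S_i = -52*-6^i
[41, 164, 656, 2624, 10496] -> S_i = 41*4^i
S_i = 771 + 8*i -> [771, 779, 787, 795, 803]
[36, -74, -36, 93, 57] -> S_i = Random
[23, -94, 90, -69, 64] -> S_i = Random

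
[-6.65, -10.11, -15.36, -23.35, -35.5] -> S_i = -6.65*1.52^i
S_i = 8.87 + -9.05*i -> [8.87, -0.18, -9.23, -18.28, -27.33]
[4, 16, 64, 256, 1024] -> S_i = 4*4^i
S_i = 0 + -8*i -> [0, -8, -16, -24, -32]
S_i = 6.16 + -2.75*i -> [6.16, 3.41, 0.66, -2.09, -4.84]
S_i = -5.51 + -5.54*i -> [-5.51, -11.05, -16.59, -22.13, -27.67]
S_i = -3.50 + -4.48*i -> [-3.5, -7.98, -12.46, -16.94, -21.42]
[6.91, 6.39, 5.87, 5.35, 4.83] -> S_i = 6.91 + -0.52*i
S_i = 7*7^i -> [7, 49, 343, 2401, 16807]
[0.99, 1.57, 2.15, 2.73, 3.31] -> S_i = 0.99 + 0.58*i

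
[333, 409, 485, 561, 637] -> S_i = 333 + 76*i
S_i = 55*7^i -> [55, 385, 2695, 18865, 132055]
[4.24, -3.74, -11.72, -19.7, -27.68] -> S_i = 4.24 + -7.98*i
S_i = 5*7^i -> [5, 35, 245, 1715, 12005]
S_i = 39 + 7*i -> [39, 46, 53, 60, 67]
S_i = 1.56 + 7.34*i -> [1.56, 8.9, 16.24, 23.58, 30.92]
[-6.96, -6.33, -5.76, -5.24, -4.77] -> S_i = -6.96*0.91^i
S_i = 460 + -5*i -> [460, 455, 450, 445, 440]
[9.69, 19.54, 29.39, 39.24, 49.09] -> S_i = 9.69 + 9.85*i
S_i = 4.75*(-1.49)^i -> [4.75, -7.08, 10.55, -15.71, 23.41]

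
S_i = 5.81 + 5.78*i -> [5.81, 11.59, 17.37, 23.15, 28.93]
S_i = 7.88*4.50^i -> [7.88, 35.46, 159.57, 718.06, 3231.29]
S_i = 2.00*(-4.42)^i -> [2.0, -8.84, 39.07, -172.7, 763.34]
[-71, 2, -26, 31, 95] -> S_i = Random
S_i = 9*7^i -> [9, 63, 441, 3087, 21609]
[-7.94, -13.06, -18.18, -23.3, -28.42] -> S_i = -7.94 + -5.12*i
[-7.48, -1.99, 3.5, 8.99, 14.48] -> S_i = -7.48 + 5.49*i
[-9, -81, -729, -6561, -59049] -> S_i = -9*9^i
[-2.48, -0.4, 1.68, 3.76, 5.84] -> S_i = -2.48 + 2.08*i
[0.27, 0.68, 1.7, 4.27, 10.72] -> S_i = 0.27*2.51^i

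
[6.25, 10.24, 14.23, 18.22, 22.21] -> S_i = 6.25 + 3.99*i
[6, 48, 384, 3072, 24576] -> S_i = 6*8^i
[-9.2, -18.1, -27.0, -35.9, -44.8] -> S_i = -9.20 + -8.90*i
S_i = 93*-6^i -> [93, -558, 3348, -20088, 120528]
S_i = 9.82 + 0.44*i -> [9.82, 10.26, 10.7, 11.14, 11.58]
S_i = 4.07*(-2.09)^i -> [4.07, -8.51, 17.78, -37.16, 77.66]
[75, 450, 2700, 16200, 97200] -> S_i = 75*6^i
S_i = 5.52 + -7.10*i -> [5.52, -1.58, -8.68, -15.78, -22.88]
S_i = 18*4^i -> [18, 72, 288, 1152, 4608]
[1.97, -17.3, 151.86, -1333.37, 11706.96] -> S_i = 1.97*(-8.78)^i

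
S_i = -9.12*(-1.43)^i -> [-9.12, 13.04, -18.65, 26.67, -38.14]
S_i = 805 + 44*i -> [805, 849, 893, 937, 981]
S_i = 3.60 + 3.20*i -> [3.6, 6.8, 10.0, 13.2, 16.4]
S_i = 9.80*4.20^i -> [9.8, 41.16, 172.87, 726.06, 3049.46]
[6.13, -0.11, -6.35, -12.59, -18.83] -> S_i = 6.13 + -6.24*i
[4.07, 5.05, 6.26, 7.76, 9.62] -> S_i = 4.07*1.24^i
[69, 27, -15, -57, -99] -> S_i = 69 + -42*i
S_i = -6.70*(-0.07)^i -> [-6.7, 0.47, -0.03, 0.0, -0.0]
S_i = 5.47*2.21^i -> [5.47, 12.09, 26.72, 59.04, 130.48]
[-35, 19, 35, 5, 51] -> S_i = Random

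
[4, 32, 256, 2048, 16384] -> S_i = 4*8^i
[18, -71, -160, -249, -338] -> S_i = 18 + -89*i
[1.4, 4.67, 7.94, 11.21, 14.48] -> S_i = 1.40 + 3.27*i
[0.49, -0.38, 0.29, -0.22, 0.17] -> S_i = 0.49*(-0.77)^i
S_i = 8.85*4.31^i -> [8.85, 38.14, 164.4, 708.56, 3053.88]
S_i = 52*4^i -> [52, 208, 832, 3328, 13312]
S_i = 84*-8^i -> [84, -672, 5376, -43008, 344064]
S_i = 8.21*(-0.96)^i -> [8.21, -7.88, 7.57, -7.26, 6.97]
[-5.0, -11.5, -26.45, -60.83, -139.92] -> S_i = -5.00*2.30^i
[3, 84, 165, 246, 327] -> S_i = 3 + 81*i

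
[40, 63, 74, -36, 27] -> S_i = Random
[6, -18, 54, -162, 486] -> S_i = 6*-3^i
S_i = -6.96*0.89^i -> [-6.96, -6.19, -5.51, -4.91, -4.37]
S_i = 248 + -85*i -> [248, 163, 78, -7, -92]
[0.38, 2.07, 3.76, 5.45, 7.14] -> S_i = 0.38 + 1.69*i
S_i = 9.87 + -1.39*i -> [9.87, 8.48, 7.09, 5.7, 4.31]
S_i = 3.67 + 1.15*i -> [3.67, 4.82, 5.97, 7.12, 8.27]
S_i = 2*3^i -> [2, 6, 18, 54, 162]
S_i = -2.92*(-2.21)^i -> [-2.92, 6.45, -14.26, 31.52, -69.65]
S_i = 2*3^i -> [2, 6, 18, 54, 162]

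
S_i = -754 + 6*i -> [-754, -748, -742, -736, -730]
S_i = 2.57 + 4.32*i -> [2.57, 6.89, 11.21, 15.53, 19.85]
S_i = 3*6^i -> [3, 18, 108, 648, 3888]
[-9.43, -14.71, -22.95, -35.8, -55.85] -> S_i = -9.43*1.56^i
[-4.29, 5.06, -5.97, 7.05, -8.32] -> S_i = -4.29*(-1.18)^i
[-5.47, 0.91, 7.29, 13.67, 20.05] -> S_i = -5.47 + 6.38*i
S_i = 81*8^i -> [81, 648, 5184, 41472, 331776]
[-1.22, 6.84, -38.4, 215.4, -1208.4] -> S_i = -1.22*(-5.61)^i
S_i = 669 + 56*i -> [669, 725, 781, 837, 893]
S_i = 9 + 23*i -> [9, 32, 55, 78, 101]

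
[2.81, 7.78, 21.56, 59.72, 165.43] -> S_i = 2.81*2.77^i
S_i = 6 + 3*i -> [6, 9, 12, 15, 18]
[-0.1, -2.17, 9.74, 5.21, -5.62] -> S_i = Random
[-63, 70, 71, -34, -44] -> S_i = Random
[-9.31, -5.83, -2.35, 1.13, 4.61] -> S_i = -9.31 + 3.48*i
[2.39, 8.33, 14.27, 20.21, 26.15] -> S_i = 2.39 + 5.94*i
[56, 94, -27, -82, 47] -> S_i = Random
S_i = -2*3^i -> [-2, -6, -18, -54, -162]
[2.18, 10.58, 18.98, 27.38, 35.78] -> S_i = 2.18 + 8.40*i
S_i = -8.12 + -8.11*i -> [-8.12, -16.23, -24.34, -32.45, -40.56]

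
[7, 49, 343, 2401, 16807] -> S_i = 7*7^i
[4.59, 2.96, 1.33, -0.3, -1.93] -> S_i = 4.59 + -1.63*i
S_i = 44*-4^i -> [44, -176, 704, -2816, 11264]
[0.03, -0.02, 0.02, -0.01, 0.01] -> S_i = 0.03*(-0.77)^i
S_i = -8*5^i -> [-8, -40, -200, -1000, -5000]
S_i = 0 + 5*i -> [0, 5, 10, 15, 20]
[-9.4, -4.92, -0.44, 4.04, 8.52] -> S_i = -9.40 + 4.48*i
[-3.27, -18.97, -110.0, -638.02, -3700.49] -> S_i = -3.27*5.80^i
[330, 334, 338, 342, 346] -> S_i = 330 + 4*i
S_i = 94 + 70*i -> [94, 164, 234, 304, 374]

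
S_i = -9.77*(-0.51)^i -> [-9.77, 4.98, -2.54, 1.3, -0.66]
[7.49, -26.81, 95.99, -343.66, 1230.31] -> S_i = 7.49*(-3.58)^i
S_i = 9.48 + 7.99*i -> [9.48, 17.47, 25.46, 33.45, 41.44]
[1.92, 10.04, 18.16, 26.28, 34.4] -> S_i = 1.92 + 8.12*i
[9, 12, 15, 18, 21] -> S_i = 9 + 3*i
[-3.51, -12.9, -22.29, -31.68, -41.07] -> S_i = -3.51 + -9.39*i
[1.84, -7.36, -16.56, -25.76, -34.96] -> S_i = 1.84 + -9.20*i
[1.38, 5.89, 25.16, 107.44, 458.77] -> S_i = 1.38*4.27^i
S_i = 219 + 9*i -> [219, 228, 237, 246, 255]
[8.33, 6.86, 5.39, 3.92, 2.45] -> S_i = 8.33 + -1.47*i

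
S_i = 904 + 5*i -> [904, 909, 914, 919, 924]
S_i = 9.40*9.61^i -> [9.4, 90.33, 868.11, 8342.53, 80171.76]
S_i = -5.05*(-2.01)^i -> [-5.05, 10.15, -20.4, 41.01, -82.43]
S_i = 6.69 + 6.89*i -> [6.69, 13.58, 20.47, 27.36, 34.25]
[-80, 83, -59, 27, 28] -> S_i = Random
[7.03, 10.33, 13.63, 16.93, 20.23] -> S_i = 7.03 + 3.30*i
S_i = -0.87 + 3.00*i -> [-0.87, 2.13, 5.13, 8.13, 11.13]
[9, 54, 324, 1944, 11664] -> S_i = 9*6^i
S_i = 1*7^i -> [1, 7, 49, 343, 2401]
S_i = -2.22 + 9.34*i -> [-2.22, 7.12, 16.46, 25.8, 35.14]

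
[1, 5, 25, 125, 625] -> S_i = 1*5^i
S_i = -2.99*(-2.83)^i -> [-2.99, 8.46, -23.95, 67.77, -191.79]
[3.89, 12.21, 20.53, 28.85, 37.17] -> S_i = 3.89 + 8.32*i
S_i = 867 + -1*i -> [867, 866, 865, 864, 863]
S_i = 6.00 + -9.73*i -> [6.0, -3.73, -13.46, -23.19, -32.92]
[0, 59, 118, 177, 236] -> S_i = 0 + 59*i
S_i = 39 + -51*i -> [39, -12, -63, -114, -165]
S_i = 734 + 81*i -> [734, 815, 896, 977, 1058]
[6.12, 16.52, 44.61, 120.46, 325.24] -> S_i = 6.12*2.70^i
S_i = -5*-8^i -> [-5, 40, -320, 2560, -20480]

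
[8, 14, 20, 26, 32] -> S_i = 8 + 6*i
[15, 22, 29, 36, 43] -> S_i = 15 + 7*i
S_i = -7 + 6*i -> [-7, -1, 5, 11, 17]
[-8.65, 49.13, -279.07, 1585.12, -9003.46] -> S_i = -8.65*(-5.68)^i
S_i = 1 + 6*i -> [1, 7, 13, 19, 25]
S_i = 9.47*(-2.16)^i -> [9.47, -20.46, 44.18, -95.44, 206.14]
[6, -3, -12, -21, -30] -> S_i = 6 + -9*i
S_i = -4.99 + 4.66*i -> [-4.99, -0.33, 4.33, 8.99, 13.65]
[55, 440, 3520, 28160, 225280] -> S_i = 55*8^i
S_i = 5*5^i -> [5, 25, 125, 625, 3125]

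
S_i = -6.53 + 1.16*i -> [-6.53, -5.37, -4.21, -3.05, -1.89]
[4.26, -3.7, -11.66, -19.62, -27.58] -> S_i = 4.26 + -7.96*i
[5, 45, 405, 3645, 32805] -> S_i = 5*9^i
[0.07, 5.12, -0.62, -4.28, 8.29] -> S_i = Random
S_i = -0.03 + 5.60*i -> [-0.03, 5.57, 11.17, 16.77, 22.37]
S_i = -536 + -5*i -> [-536, -541, -546, -551, -556]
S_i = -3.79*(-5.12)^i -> [-3.79, 19.4, -99.35, 508.69, -2604.47]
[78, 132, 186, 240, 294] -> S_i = 78 + 54*i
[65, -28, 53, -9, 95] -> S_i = Random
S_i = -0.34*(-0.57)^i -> [-0.34, 0.19, -0.11, 0.06, -0.04]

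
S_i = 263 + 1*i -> [263, 264, 265, 266, 267]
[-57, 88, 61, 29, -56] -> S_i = Random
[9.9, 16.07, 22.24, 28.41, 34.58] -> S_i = 9.90 + 6.17*i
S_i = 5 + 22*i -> [5, 27, 49, 71, 93]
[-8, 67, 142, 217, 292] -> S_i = -8 + 75*i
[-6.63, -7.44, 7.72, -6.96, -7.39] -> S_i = Random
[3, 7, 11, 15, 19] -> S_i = 3 + 4*i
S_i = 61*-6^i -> [61, -366, 2196, -13176, 79056]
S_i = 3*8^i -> [3, 24, 192, 1536, 12288]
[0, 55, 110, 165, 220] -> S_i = 0 + 55*i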